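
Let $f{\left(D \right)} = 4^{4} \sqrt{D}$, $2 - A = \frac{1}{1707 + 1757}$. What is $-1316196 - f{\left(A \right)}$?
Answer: $-1316196 - \frac{64 \sqrt{5998782}}{433} \approx -1.3166 \cdot 10^{6}$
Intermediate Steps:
$A = \frac{6927}{3464}$ ($A = 2 - \frac{1}{1707 + 1757} = 2 - \frac{1}{3464} = \frac{6927}{3464} \approx 1.9997$)
$f{\left(D \right)} = 256 \sqrt{D}$
$-1316196 - f{\left(A \right)} = -1316196 - 256 \sqrt{\frac{6927}{3464}} = -1316196 - 256 \frac{\sqrt{5998782}}{1732} = -1316196 - \frac{64 \sqrt{5998782}}{433}$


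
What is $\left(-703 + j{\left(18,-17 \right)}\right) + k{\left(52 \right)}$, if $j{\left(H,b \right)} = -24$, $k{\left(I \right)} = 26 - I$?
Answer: $-753$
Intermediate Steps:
$\left(-703 + j{\left(18,-17 \right)}\right) + k{\left(52 \right)} = \left(-703 - 24\right) + \left(26 - 52\right) = -727 + \left(26 - 52\right) = -727 - 26 = -753$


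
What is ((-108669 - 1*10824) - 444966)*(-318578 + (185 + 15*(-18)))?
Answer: 179872198317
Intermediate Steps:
((-108669 - 1*10824) - 444966)*(-318578 + (185 + 15*(-18))) = ((-108669 - 10824) - 444966)*(-318578 + (185 - 270)) = (-119493 - 444966)*(-318578 - 85) = -564459*(-318663) = 179872198317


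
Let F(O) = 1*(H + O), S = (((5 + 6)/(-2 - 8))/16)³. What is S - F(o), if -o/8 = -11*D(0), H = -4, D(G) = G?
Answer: 16382669/4096000 ≈ 3.9997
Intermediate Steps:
o = 0 (o = -(-88)*0 = -8*0 = 0)
S = -1331/4096000 (S = ((11/(-10))*(1/16))³ = ((11*(-⅒))*(1/16))³ = (-11/10*1/16)³ = (-11/160)³ = -1331/4096000 ≈ -0.00032495)
F(O) = -4 + O (F(O) = 1*(-4 + O) = -4 + O)
S - F(o) = -1331/4096000 - (-4 + 0) = -1331/4096000 - 1*(-4) = -1331/4096000 + 4 = 16382669/4096000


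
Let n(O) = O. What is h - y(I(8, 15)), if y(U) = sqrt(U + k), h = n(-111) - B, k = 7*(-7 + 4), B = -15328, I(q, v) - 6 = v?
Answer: 15217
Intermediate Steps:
I(q, v) = 6 + v
k = -21 (k = 7*(-3) = -21)
h = 15217 (h = -111 - 1*(-15328) = -111 + 15328 = 15217)
y(U) = sqrt(-21 + U) (y(U) = sqrt(U - 21) = sqrt(-21 + U))
h - y(I(8, 15)) = 15217 - sqrt(-21 + (6 + 15)) = 15217 - sqrt(-21 + 21) = 15217 - sqrt(0) = 15217 - 1*0 = 15217 + 0 = 15217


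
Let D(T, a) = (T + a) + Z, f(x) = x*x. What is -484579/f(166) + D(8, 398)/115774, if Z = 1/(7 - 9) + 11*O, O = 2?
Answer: -14022467239/797567086 ≈ -17.582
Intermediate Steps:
f(x) = x²
Z = 43/2 (Z = 1/(7 - 9) + 11*2 = 1/(-2) + 22 = -½ + 22 = 43/2 ≈ 21.500)
D(T, a) = 43/2 + T + a (D(T, a) = (T + a) + 43/2 = 43/2 + T + a)
-484579/f(166) + D(8, 398)/115774 = -484579/(166²) + (43/2 + 8 + 398)/115774 = -484579/27556 + (855/2)*(1/115774) = -484579*1/27556 + 855/231548 = -484579/27556 + 855/231548 = -14022467239/797567086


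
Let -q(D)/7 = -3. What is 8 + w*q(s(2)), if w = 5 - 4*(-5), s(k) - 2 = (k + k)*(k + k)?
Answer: 533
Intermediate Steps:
s(k) = 2 + 4*k² (s(k) = 2 + (k + k)*(k + k) = 2 + (2*k)*(2*k) = 2 + 4*k²)
q(D) = 21 (q(D) = -7*(-3) = 21)
w = 25 (w = 5 + 20 = 25)
8 + w*q(s(2)) = 8 + 25*21 = 8 + 525 = 533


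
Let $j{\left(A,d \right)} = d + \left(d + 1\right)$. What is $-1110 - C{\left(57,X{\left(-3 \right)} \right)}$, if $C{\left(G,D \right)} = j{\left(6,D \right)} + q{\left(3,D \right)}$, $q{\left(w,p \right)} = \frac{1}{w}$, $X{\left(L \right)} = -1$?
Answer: $- \frac{3328}{3} \approx -1109.3$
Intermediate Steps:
$j{\left(A,d \right)} = 1 + 2 d$ ($j{\left(A,d \right)} = d + \left(1 + d\right) = 1 + 2 d$)
$C{\left(G,D \right)} = \frac{4}{3} + 2 D$ ($C{\left(G,D \right)} = \left(1 + 2 D\right) + \frac{1}{3} = \frac{4}{3} + 2 D$)
$-1110 - C{\left(57,X{\left(-3 \right)} \right)} = -1110 - \left(\frac{4}{3} + 2 \left(-1\right)\right) = -1110 - \left(\frac{4}{3} - 2\right) = -1110 - - \frac{2}{3} = -1110 + \frac{2}{3} = - \frac{3328}{3}$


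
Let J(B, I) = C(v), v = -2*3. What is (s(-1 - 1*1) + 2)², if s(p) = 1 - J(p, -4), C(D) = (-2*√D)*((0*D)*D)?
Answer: 9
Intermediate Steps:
v = -6
C(D) = 0 (C(D) = (-2*√D)*(0*D) = -2*√D*0 = 0)
J(B, I) = 0
s(p) = 1 (s(p) = 1 - 1*0 = 1 + 0 = 1)
(s(-1 - 1*1) + 2)² = (1 + 2)² = 3² = 9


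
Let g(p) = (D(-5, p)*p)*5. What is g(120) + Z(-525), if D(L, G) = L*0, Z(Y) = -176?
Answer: -176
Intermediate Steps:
D(L, G) = 0
g(p) = 0 (g(p) = (0*p)*5 = 0*5 = 0)
g(120) + Z(-525) = 0 - 176 = -176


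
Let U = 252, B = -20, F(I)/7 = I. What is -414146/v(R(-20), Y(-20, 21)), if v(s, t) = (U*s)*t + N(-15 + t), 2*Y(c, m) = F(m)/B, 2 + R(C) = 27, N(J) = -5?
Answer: 828292/46315 ≈ 17.884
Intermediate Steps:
F(I) = 7*I
R(C) = 25 (R(C) = -2 + 27 = 25)
Y(c, m) = -7*m/40 (Y(c, m) = ((7*m)/(-20))/2 = ((7*m)*(-1/20))/2 = (-7*m/20)/2 = -7*m/40)
v(s, t) = -5 + 252*s*t (v(s, t) = (252*s)*t - 5 = 252*s*t - 5 = -5 + 252*s*t)
-414146/v(R(-20), Y(-20, 21)) = -414146/(-5 + 252*25*(-7/40*21)) = -414146/(-5 + 252*25*(-147/40)) = -414146/(-5 - 46305/2) = -414146/(-46315/2) = -414146*(-2/46315) = 828292/46315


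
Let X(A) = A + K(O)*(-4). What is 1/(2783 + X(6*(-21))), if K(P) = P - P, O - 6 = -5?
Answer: 1/2657 ≈ 0.00037636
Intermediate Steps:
O = 1 (O = 6 - 5 = 1)
K(P) = 0
X(A) = A (X(A) = A + 0*(-4) = A + 0 = A)
1/(2783 + X(6*(-21))) = 1/(2783 + 6*(-21)) = 1/(2783 - 126) = 1/2657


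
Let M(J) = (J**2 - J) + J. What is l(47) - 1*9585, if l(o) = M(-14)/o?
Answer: -450299/47 ≈ -9580.8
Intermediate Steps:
M(J) = J**2
l(o) = 196/o (l(o) = (-14)**2/o = 196/o)
l(47) - 1*9585 = 196/47 - 1*9585 = 196*(1/47) - 9585 = 196/47 - 9585 = -450299/47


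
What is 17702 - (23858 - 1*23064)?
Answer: 16908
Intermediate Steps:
17702 - (23858 - 1*23064) = 17702 - (23858 - 23064) = 17702 - 1*794 = 17702 - 794 = 16908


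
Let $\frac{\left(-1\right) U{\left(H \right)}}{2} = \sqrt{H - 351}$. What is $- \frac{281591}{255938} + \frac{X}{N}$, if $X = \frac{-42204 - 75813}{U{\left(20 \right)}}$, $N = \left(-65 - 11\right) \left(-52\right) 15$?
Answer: $- \frac{281591}{255938} - \frac{39339 i \sqrt{331}}{13081120} \approx -1.1002 - 0.054713 i$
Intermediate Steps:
$U{\left(H \right)} = - 2 \sqrt{-351 + H}$ ($U{\left(H \right)} = - 2 \sqrt{H - 351} = - 2 \sqrt{-351 + H}$)
$N = 59280$ ($N = \left(-76\right) \left(-52\right) 15 = 3952 \cdot 15 = 59280$)
$X = - \frac{118017 i \sqrt{331}}{662}$ ($X = \frac{-42204 - 75813}{\left(-2\right) \sqrt{-351 + 20}} = - \frac{118017}{\left(-2\right) \sqrt{-331}} = - \frac{118017}{\left(-2\right) i \sqrt{331}} = - 118017 \frac{i \sqrt{331}}{662} = - \frac{118017 i \sqrt{331}}{662} \approx - 3243.4 i$)
$- \frac{281591}{255938} + \frac{X}{N} = - \frac{281591}{255938} + \frac{\left(- \frac{118017}{662}\right) i \sqrt{331}}{59280} = \left(-281591\right) \frac{1}{255938} + - \frac{118017 i \sqrt{331}}{662} \cdot \frac{1}{59280} = - \frac{281591}{255938} - \frac{39339 i \sqrt{331}}{13081120}$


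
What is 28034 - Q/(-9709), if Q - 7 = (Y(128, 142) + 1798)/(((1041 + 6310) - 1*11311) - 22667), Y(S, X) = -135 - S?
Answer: 7247393121316/258521543 ≈ 28034.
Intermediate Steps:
Q = 184854/26627 (Q = 7 + ((-135 - 1*128) + 1798)/(((1041 + 6310) - 1*11311) - 22667) = 7 + ((-135 - 128) + 1798)/((7351 - 11311) - 22667) = 7 + (-263 + 1798)/(-3960 - 22667) = 7 + 1535/(-26627) = 7 + 1535*(-1/26627) = 7 - 1535/26627 = 184854/26627 ≈ 6.9424)
28034 - Q/(-9709) = 28034 - 184854/(26627*(-9709)) = 28034 - 184854*(-1)/(26627*9709) = 28034 - 1*(-184854/258521543) = 28034 + 184854/258521543 = 7247393121316/258521543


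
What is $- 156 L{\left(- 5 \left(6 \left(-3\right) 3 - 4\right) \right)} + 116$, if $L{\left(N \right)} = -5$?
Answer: $896$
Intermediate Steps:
$- 156 L{\left(- 5 \left(6 \left(-3\right) 3 - 4\right) \right)} + 116 = \left(-156\right) \left(-5\right) + 116 = 780 + 116 = 896$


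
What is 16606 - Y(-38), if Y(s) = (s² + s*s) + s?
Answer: 13756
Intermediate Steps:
Y(s) = s + 2*s² (Y(s) = (s² + s²) + s = 2*s² + s = s + 2*s²)
16606 - Y(-38) = 16606 - (-38)*(1 + 2*(-38)) = 16606 - (-38)*(1 - 76) = 16606 - (-38)*(-75) = 16606 - 1*2850 = 16606 - 2850 = 13756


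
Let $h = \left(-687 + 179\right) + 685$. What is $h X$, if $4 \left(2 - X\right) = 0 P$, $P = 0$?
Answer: $354$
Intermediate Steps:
$X = 2$ ($X = 2 - \frac{0 \cdot 0}{4} = 2 - 0 = 2 + 0 = 2$)
$h = 177$ ($h = -508 + 685 = 177$)
$h X = 177 \cdot 2 = 354$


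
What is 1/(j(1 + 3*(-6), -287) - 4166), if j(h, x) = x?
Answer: -1/4453 ≈ -0.00022457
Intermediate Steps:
1/(j(1 + 3*(-6), -287) - 4166) = 1/(-287 - 4166) = 1/(-4453) = -1/4453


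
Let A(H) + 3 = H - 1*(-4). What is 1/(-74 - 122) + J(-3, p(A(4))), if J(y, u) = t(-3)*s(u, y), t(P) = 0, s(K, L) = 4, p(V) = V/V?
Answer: -1/196 ≈ -0.0051020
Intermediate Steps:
A(H) = 1 + H (A(H) = -3 + (H - 1*(-4)) = -3 + (H + 4) = -3 + (4 + H) = 1 + H)
p(V) = 1
J(y, u) = 0 (J(y, u) = 0*4 = 0)
1/(-74 - 122) + J(-3, p(A(4))) = 1/(-74 - 122) + 0 = 1/(-196) + 0 = -1/196 + 0 = -1/196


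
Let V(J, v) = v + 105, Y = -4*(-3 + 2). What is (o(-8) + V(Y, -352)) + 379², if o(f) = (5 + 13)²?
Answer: 143718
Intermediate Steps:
Y = 4 (Y = -4*(-1) = 4)
V(J, v) = 105 + v
o(f) = 324 (o(f) = 18² = 324)
(o(-8) + V(Y, -352)) + 379² = (324 + (105 - 352)) + 379² = (324 - 247) + 143641 = 77 + 143641 = 143718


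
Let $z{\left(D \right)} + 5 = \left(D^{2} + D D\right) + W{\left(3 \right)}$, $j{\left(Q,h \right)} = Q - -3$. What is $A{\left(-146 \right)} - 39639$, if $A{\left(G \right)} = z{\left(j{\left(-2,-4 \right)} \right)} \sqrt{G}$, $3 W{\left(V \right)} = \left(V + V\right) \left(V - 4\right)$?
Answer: $-39639 - 5 i \sqrt{146} \approx -39639.0 - 60.415 i$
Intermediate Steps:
$W{\left(V \right)} = \frac{2 V \left(-4 + V\right)}{3}$ ($W{\left(V \right)} = \frac{\left(V + V\right) \left(V - 4\right)}{3} = \frac{2 V \left(-4 + V\right)}{3}$)
$j{\left(Q,h \right)} = 3 + Q$ ($j{\left(Q,h \right)} = Q + 3 = 3 + Q$)
$z{\left(D \right)} = -7 + 2 D^{2}$ ($z{\left(D \right)} = -5 + \left(\left(D^{2} + D D\right) + \frac{2}{3} \cdot 3 \left(-4 + 3\right)\right) = -5 + \left(\left(D^{2} + D^{2}\right) + \frac{2}{3} \cdot 3 \left(-1\right)\right) = -5 + \left(2 D^{2} - 2\right) = -5 + \left(-2 + 2 D^{2}\right) = -7 + 2 D^{2}$)
$A{\left(G \right)} = - 5 \sqrt{G}$ ($A{\left(G \right)} = \left(-7 + 2 \left(3 - 2\right)^{2}\right) \sqrt{G} = \left(-7 + 2 \cdot 1^{2}\right) \sqrt{G} = \left(-7 + 2 \cdot 1\right) \sqrt{G} = \left(-7 + 2\right) \sqrt{G} = - 5 \sqrt{G}$)
$A{\left(-146 \right)} - 39639 = - 5 \sqrt{-146} - 39639 = - 5 i \sqrt{146} - 39639 = -39639 - 5 i \sqrt{146}$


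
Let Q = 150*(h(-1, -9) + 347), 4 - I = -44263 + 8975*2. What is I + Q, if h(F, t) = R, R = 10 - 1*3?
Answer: 79417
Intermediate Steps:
R = 7 (R = 10 - 3 = 7)
h(F, t) = 7
I = 26317 (I = 4 - (-44263 + 8975*2) = 4 - (-44263 + 17950) = 4 - 1*(-26313) = 4 + 26313 = 26317)
Q = 53100 (Q = 150*(7 + 347) = 150*354 = 53100)
I + Q = 26317 + 53100 = 79417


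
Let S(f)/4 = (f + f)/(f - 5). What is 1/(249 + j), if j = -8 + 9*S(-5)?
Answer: 1/277 ≈ 0.0036101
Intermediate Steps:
S(f) = 8*f/(-5 + f) (S(f) = 4*((f + f)/(f - 5)) = 4*((2*f)/(-5 + f)) = 4*(2*f/(-5 + f)) = 8*f/(-5 + f))
j = 28 (j = -8 + 9*(8*(-5)/(-5 - 5)) = -8 + 9*(8*(-5)/(-10)) = -8 + 9*(8*(-5)*(-⅒)) = -8 + 9*4 = -8 + 36 = 28)
1/(249 + j) = 1/(249 + 28) = 1/277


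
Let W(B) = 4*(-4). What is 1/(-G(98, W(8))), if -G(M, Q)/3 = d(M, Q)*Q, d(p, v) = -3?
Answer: 1/144 ≈ 0.0069444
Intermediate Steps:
W(B) = -16
G(M, Q) = 9*Q (G(M, Q) = -(-9)*Q = 9*Q)
1/(-G(98, W(8))) = 1/(-9*(-16)) = 1/(-1*(-144)) = 1/144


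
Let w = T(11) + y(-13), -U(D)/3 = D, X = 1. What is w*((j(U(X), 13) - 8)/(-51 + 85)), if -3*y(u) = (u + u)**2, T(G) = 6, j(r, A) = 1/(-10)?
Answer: 8883/170 ≈ 52.253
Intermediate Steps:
U(D) = -3*D
j(r, A) = -1/10
y(u) = -4*u**2/3 (y(u) = -(u + u)**2/3 = -4*u**2/3)
w = -658/3 (w = 6 - 4/3*(-13)**2 = 6 - 4/3*169 = 6 - 676/3 = -658/3 ≈ -219.33)
w*((j(U(X), 13) - 8)/(-51 + 85)) = -658*(-1/10 - 8)/(3*(-51 + 85)) = -(-8883)/(5*34) = -658/3*(-81/340) = 8883/170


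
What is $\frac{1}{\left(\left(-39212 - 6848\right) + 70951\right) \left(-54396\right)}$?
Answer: $- \frac{1}{1353970836} \approx -7.3857 \cdot 10^{-10}$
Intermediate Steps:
$\frac{1}{\left(\left(-39212 - 6848\right) + 70951\right) \left(-54396\right)} = \frac{1}{\left(-39212 - 6848\right) + 70951} \left(- \frac{1}{54396}\right) = \frac{1}{-46060 + 70951} \left(- \frac{1}{54396}\right) = \frac{1}{24891} \left(- \frac{1}{54396}\right) = - \frac{1}{1353970836}$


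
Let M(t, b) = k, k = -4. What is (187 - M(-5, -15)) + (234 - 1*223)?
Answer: 202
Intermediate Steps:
M(t, b) = -4
(187 - M(-5, -15)) + (234 - 1*223) = (187 - 1*(-4)) + (234 - 1*223) = (187 + 4) + (234 - 223) = 191 + 11 = 202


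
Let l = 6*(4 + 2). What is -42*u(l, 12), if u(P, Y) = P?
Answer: -1512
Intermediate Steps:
l = 36 (l = 6*6 = 36)
-42*u(l, 12) = -42*36 = -1512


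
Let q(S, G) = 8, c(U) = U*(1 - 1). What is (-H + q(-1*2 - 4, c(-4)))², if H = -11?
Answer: 361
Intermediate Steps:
c(U) = 0 (c(U) = U*0 = 0)
(-H + q(-1*2 - 4, c(-4)))² = (-1*(-11) + 8)² = (11 + 8)² = 19² = 361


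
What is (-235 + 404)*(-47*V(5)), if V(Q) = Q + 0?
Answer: -39715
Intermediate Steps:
V(Q) = Q
(-235 + 404)*(-47*V(5)) = (-235 + 404)*(-47*5) = 169*(-235) = -39715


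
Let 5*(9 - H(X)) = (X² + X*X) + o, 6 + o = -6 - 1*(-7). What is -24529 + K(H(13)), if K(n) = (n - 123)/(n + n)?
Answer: -4709267/192 ≈ -24527.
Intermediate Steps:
o = -5 (o = -6 + (-6 - 1*(-7)) = -6 + (-6 + 7) = -6 + 1 = -5)
H(X) = 10 - 2*X²/5 (H(X) = 9 - ((X² + X*X) - 5)/5 = 9 - ((X² + X²) - 5)/5 = 9 - (2*X² - 5)/5 = 9 - (-5 + 2*X²)/5 = 9 + (1 - 2*X²/5) = 10 - 2*X²/5)
K(n) = (-123 + n)/(2*n) (K(n) = (-123 + n)/((2*n)) = (-123 + n)*(1/(2*n)) = (-123 + n)/(2*n))
-24529 + K(H(13)) = -24529 + (-123 + (10 - ⅖*13²))/(2*(10 - ⅖*13²)) = -24529 + (-123 + (10 - ⅖*169))/(2*(10 - ⅖*169)) = -24529 + (-123 + (10 - 338/5))/(2*(10 - 338/5)) = -24529 + (-123 - 288/5)/(2*(-288/5)) = -24529 + (½)*(-5/288)*(-903/5) = -24529 + 301/192 = -4709267/192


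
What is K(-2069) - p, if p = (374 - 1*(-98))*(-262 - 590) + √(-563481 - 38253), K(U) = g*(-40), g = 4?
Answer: 401984 - I*√601734 ≈ 4.0198e+5 - 775.71*I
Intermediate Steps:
K(U) = -160 (K(U) = 4*(-40) = -160)
p = -402144 + I*√601734 (p = (374 + 98)*(-852) + √(-601734) = 472*(-852) + I*√601734 = -402144 + I*√601734 ≈ -4.0214e+5 + 775.71*I)
K(-2069) - p = -160 - (-402144 + I*√601734) = -160 + (402144 - I*√601734) = 401984 - I*√601734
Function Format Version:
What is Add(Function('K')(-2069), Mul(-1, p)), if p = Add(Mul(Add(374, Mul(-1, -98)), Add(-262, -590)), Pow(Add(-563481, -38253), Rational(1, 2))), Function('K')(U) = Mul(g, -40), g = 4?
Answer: Add(401984, Mul(-1, I, Pow(601734, Rational(1, 2)))) ≈ Add(4.0198e+5, Mul(-775.71, I))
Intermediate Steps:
Function('K')(U) = -160 (Function('K')(U) = Mul(4, -40) = -160)
p = Add(-402144, Mul(I, Pow(601734, Rational(1, 2)))) (p = Add(Mul(Add(374, 98), -852), Pow(-601734, Rational(1, 2))) = Add(Mul(472, -852), Mul(I, Pow(601734, Rational(1, 2)))) = Add(-402144, Mul(I, Pow(601734, Rational(1, 2)))) ≈ Add(-4.0214e+5, Mul(775.71, I)))
Add(Function('K')(-2069), Mul(-1, p)) = Add(-160, Mul(-1, Add(-402144, Mul(I, Pow(601734, Rational(1, 2)))))) = Add(-160, Add(402144, Mul(-1, I, Pow(601734, Rational(1, 2))))) = Add(401984, Mul(-1, I, Pow(601734, Rational(1, 2))))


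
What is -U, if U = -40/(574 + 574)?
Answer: 10/287 ≈ 0.034843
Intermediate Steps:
U = -10/287 (U = -40/1148 = (1/1148)*(-40) = -10/287 ≈ -0.034843)
-U = -1*(-10/287) = 10/287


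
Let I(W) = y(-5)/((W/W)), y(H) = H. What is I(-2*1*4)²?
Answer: 25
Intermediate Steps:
I(W) = -5 (I(W) = -5/(W/W) = -5/1 = -5*1 = -5)
I(-2*1*4)² = (-5)² = 25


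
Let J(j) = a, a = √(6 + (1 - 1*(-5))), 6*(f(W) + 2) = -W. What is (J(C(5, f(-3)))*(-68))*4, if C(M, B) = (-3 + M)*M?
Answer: -544*√3 ≈ -942.24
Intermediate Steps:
f(W) = -2 - W/6 (f(W) = -2 + (-W)/6 = -2 - W/6)
C(M, B) = M*(-3 + M)
a = 2*√3 (a = √(6 + (1 + 5)) = √(6 + 6) = √12 = 2*√3 ≈ 3.4641)
J(j) = 2*√3
(J(C(5, f(-3)))*(-68))*4 = ((2*√3)*(-68))*4 = -136*√3*4 = -544*√3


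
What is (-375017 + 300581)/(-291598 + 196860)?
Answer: 37218/47369 ≈ 0.78570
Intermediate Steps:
(-375017 + 300581)/(-291598 + 196860) = -74436/(-94738) = -74436*(-1/94738) = 37218/47369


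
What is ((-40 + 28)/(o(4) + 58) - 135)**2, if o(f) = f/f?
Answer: 63632529/3481 ≈ 18280.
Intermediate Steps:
o(f) = 1
((-40 + 28)/(o(4) + 58) - 135)**2 = ((-40 + 28)/(1 + 58) - 135)**2 = (-12/59 - 135)**2 = (-7977/59)**2 = 63632529/3481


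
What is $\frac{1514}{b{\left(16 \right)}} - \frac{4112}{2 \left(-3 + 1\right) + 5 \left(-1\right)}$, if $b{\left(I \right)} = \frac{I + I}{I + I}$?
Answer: $\frac{17738}{9} \approx 1970.9$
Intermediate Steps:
$b{\left(I \right)} = 1$ ($b{\left(I \right)} = \frac{2 I}{2 I} = 2 I \frac{1}{2 I} = 1$)
$\frac{1514}{b{\left(16 \right)}} - \frac{4112}{2 \left(-3 + 1\right) + 5 \left(-1\right)} = \frac{1514}{1} - \frac{4112}{2 \left(-3 + 1\right) + 5 \left(-1\right)} = 1514 \cdot 1 - \frac{4112}{2 \left(-2\right) - 5} = 1514 - \frac{4112}{-4 - 5} = 1514 - \frac{4112}{-9} = 1514 - - \frac{4112}{9} = 1514 + \frac{4112}{9} = \frac{17738}{9}$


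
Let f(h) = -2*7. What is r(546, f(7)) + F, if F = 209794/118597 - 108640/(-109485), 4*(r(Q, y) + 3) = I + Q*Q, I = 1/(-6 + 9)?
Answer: 774181343785775/10387674036 ≈ 74529.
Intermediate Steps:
I = ⅓ (I = 1/3 = ⅓ ≈ 0.33333)
f(h) = -14
r(Q, y) = -35/12 + Q²/4 (r(Q, y) = -3 + (⅓ + Q*Q)/4 = -3 + (⅓ + Q²)/4 = -3 + (1/12 + Q²/4) = -35/12 + Q²/4)
F = 7170734834/2596918509 (F = 209794*(1/118597) - 108640*(-1/109485) = 209794/118597 + 21728/21897 = 7170734834/2596918509 ≈ 2.7612)
r(546, f(7)) + F = (-35/12 + (¼)*546²) + 7170734834/2596918509 = (-35/12 + (¼)*298116) + 7170734834/2596918509 = (-35/12 + 74529) + 7170734834/2596918509 = 894313/12 + 7170734834/2596918509 = 774181343785775/10387674036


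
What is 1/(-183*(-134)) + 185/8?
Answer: 2268289/98088 ≈ 23.125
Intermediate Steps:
1/(-183*(-134)) + 185/8 = -1/183*(-1/134) + 185*(⅛) = 1/24522 + 185/8 = 2268289/98088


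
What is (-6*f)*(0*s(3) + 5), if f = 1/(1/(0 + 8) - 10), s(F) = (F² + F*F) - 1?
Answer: 240/79 ≈ 3.0380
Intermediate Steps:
s(F) = -1 + 2*F² (s(F) = (F² + F²) - 1 = 2*F² - 1 = -1 + 2*F²)
f = -8/79 (f = 1/(1/8 - 10) = 1/(⅛ - 10) = 1/(-79/8) = -8/79 ≈ -0.10127)
(-6*f)*(0*s(3) + 5) = (-6*(-8/79))*(0*(-1 + 2*3²) + 5) = 48*(0*(-1 + 2*9) + 5)/79 = 48*(0*(-1 + 18) + 5)/79 = 48*(0*17 + 5)/79 = 48*(0 + 5)/79 = (48/79)*5 = 240/79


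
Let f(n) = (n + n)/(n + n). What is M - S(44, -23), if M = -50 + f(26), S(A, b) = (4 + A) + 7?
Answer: -104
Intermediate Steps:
f(n) = 1 (f(n) = (2*n)/((2*n)) = (2*n)*(1/(2*n)) = 1)
S(A, b) = 11 + A
M = -49 (M = -50 + 1 = -49)
M - S(44, -23) = -49 - (11 + 44) = -49 - 1*55 = -49 - 55 = -104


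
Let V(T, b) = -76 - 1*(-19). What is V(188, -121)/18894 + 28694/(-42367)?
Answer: -181519785/266827366 ≈ -0.68029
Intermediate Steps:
V(T, b) = -57 (V(T, b) = -76 + 19 = -57)
V(188, -121)/18894 + 28694/(-42367) = -57/18894 + 28694/(-42367) = -57*1/18894 + 28694*(-1/42367) = -19/6298 - 28694/42367 = -181519785/266827366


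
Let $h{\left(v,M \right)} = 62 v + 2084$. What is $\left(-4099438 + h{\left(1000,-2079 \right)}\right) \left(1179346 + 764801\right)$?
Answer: $-7845321373038$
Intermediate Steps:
$h{\left(v,M \right)} = 2084 + 62 v$
$\left(-4099438 + h{\left(1000,-2079 \right)}\right) \left(1179346 + 764801\right) = \left(-4099438 + \left(2084 + 62 \cdot 1000\right)\right) \left(1179346 + 764801\right) = \left(-4099438 + \left(2084 + 62000\right)\right) 1944147 = \left(-4099438 + 64084\right) 1944147 = \left(-4035354\right) 1944147 = -7845321373038$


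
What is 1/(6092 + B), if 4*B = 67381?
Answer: 4/91749 ≈ 4.3597e-5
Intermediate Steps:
B = 67381/4 (B = (¼)*67381 = 67381/4 ≈ 16845.)
1/(6092 + B) = 1/(6092 + 67381/4) = 1/(91749/4) = 4/91749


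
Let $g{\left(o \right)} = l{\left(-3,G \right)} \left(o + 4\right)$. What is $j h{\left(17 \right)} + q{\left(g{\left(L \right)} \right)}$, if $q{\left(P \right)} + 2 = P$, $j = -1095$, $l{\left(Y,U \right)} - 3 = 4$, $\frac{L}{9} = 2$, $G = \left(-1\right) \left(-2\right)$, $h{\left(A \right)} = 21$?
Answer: $-22843$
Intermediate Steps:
$G = 2$
$L = 18$ ($L = 9 \cdot 2 = 18$)
$l{\left(Y,U \right)} = 7$ ($l{\left(Y,U \right)} = 3 + 4 = 7$)
$g{\left(o \right)} = 28 + 7 o$ ($g{\left(o \right)} = 7 \left(o + 4\right) = 7 \left(4 + o\right) = 28 + 7 o$)
$q{\left(P \right)} = -2 + P$
$j h{\left(17 \right)} + q{\left(g{\left(L \right)} \right)} = \left(-1095\right) 21 + \left(-2 + \left(28 + 7 \cdot 18\right)\right) = -22995 + \left(-2 + \left(28 + 126\right)\right) = -22995 + \left(-2 + 154\right) = -22995 + 152 = -22843$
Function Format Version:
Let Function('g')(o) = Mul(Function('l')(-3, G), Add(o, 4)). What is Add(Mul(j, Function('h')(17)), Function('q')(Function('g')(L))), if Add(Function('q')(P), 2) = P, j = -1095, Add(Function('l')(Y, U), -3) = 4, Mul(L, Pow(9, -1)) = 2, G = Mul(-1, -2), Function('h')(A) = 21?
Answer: -22843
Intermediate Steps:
G = 2
L = 18 (L = Mul(9, 2) = 18)
Function('l')(Y, U) = 7 (Function('l')(Y, U) = Add(3, 4) = 7)
Function('g')(o) = Add(28, Mul(7, o)) (Function('g')(o) = Mul(7, Add(o, 4)) = Mul(7, Add(4, o)) = Add(28, Mul(7, o)))
Function('q')(P) = Add(-2, P)
Add(Mul(j, Function('h')(17)), Function('q')(Function('g')(L))) = Add(Mul(-1095, 21), Add(-2, Add(28, Mul(7, 18)))) = Add(-22995, Add(-2, Add(28, 126))) = Add(-22995, Add(-2, 154)) = Add(-22995, 152) = -22843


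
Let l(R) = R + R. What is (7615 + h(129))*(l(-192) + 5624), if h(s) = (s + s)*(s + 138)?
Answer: 400865240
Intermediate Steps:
l(R) = 2*R
h(s) = 2*s*(138 + s) (h(s) = (2*s)*(138 + s) = 2*s*(138 + s))
(7615 + h(129))*(l(-192) + 5624) = (7615 + 2*129*(138 + 129))*(2*(-192) + 5624) = (7615 + 2*129*267)*(-384 + 5624) = (7615 + 68886)*5240 = 76501*5240 = 400865240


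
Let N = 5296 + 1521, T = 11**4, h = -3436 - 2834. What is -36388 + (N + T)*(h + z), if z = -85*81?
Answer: -282316378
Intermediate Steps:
z = -6885
h = -6270
T = 14641
N = 6817
-36388 + (N + T)*(h + z) = -36388 + (6817 + 14641)*(-6270 - 6885) = -36388 + 21458*(-13155) = -36388 - 282279990 = -282316378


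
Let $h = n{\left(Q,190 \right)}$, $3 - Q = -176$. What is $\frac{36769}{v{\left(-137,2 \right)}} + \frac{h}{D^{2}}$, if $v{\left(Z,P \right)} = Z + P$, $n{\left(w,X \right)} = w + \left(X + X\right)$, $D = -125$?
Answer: $- \frac{114888032}{421875} \approx -272.33$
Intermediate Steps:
$Q = 179$ ($Q = 3 - -176 = 3 + 176 = 179$)
$n{\left(w,X \right)} = w + 2 X$
$h = 559$ ($h = 179 + 2 \cdot 190 = 179 + 380 = 559$)
$v{\left(Z,P \right)} = P + Z$
$\frac{36769}{v{\left(-137,2 \right)}} + \frac{h}{D^{2}} = \frac{36769}{2 - 137} + \frac{559}{\left(-125\right)^{2}} = \frac{36769}{-135} + \frac{559}{15625} = 36769 \left(- \frac{1}{135}\right) + 559 \cdot \frac{1}{15625} = - \frac{36769}{135} + \frac{559}{15625} = - \frac{114888032}{421875}$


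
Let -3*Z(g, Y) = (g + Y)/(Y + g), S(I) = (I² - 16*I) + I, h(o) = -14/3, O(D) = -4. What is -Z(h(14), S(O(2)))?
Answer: ⅓ ≈ 0.33333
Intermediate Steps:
h(o) = -14/3 (h(o) = -14*⅓ = -14/3)
S(I) = I² - 15*I
Z(g, Y) = -⅓ (Z(g, Y) = -(g + Y)/(3*(Y + g)) = -(Y + g)/(3*(Y + g)) = -⅓*1 = -⅓)
-Z(h(14), S(O(2))) = -1*(-⅓) = ⅓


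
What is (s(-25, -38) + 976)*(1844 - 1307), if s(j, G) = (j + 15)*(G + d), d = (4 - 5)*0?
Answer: 728172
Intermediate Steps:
d = 0 (d = -1*0 = 0)
s(j, G) = G*(15 + j) (s(j, G) = (j + 15)*(G + 0) = (15 + j)*G = G*(15 + j))
(s(-25, -38) + 976)*(1844 - 1307) = (-38*(15 - 25) + 976)*(1844 - 1307) = (-38*(-10) + 976)*537 = (380 + 976)*537 = 1356*537 = 728172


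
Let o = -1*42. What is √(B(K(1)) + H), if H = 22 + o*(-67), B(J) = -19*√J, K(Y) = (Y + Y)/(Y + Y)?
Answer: 3*√313 ≈ 53.075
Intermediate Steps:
o = -42
K(Y) = 1 (K(Y) = (2*Y)/((2*Y)) = (2*Y)*(1/(2*Y)) = 1)
H = 2836 (H = 22 - 42*(-67) = 22 + 2814 = 2836)
√(B(K(1)) + H) = √(-19*√1 + 2836) = √(-19*1 + 2836) = √(-19 + 2836) = √2817 = 3*√313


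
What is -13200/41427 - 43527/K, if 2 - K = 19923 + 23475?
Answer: 410121943/599255364 ≈ 0.68439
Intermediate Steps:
K = -43396 (K = 2 - (19923 + 23475) = 2 - 1*43398 = 2 - 43398 = -43396)
-13200/41427 - 43527/K = -13200/41427 - 43527/(-43396) = -13200*1/41427 - 43527*(-1/43396) = -4400/13809 + 43527/43396 = 410121943/599255364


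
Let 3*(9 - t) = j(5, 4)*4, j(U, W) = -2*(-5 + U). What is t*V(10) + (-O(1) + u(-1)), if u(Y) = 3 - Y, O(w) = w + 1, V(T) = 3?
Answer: 29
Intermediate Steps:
j(U, W) = 10 - 2*U
O(w) = 1 + w
t = 9 (t = 9 - (10 - 2*5)*4/3 = 9 - (10 - 10)*4/3 = 9 - 0*4 = 9 - ⅓*0 = 9 + 0 = 9)
t*V(10) + (-O(1) + u(-1)) = 9*3 + (-(1 + 1) + (3 - 1*(-1))) = 27 + (-1*2 + (3 + 1)) = 27 + (-2 + 4) = 27 + 2 = 29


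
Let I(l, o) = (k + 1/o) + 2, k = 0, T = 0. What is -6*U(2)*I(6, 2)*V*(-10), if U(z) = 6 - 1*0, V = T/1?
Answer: 0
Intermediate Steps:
V = 0 (V = 0/1 = 0*1 = 0)
U(z) = 6 (U(z) = 6 + 0 = 6)
I(l, o) = 2 + 1/o (I(l, o) = (0 + 1/o) + 2 = 1/o + 2 = 2 + 1/o)
-6*U(2)*I(6, 2)*V*(-10) = -6*6*(2 + 1/2)*0*(-10) = -6*6*(2 + ½)*0*(-10) = -6*6*(5/2)*0*(-10) = -90*0*(-10) = -6*0*(-10) = 0*(-10) = 0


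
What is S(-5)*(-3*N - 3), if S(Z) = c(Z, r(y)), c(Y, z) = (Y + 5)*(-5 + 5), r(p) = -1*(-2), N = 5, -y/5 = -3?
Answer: 0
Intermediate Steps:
y = 15 (y = -5*(-3) = 15)
r(p) = 2
c(Y, z) = 0 (c(Y, z) = (5 + Y)*0 = 0)
S(Z) = 0
S(-5)*(-3*N - 3) = 0*(-3*5 - 3) = 0*(-15 - 3) = 0*(-18) = 0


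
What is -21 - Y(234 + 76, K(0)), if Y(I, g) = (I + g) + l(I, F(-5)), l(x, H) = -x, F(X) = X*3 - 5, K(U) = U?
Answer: -21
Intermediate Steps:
F(X) = -5 + 3*X (F(X) = 3*X - 5 = -5 + 3*X)
Y(I, g) = g (Y(I, g) = (I + g) - I = g)
-21 - Y(234 + 76, K(0)) = -21 - 1*0 = -21 + 0 = -21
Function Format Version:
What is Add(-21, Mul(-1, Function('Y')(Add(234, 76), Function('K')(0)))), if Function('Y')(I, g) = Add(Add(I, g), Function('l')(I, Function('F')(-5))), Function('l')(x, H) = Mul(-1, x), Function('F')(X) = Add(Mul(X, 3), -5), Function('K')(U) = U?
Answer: -21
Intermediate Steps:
Function('F')(X) = Add(-5, Mul(3, X)) (Function('F')(X) = Add(Mul(3, X), -5) = Add(-5, Mul(3, X)))
Function('Y')(I, g) = g (Function('Y')(I, g) = Add(Add(I, g), Mul(-1, I)) = g)
Add(-21, Mul(-1, Function('Y')(Add(234, 76), Function('K')(0)))) = Add(-21, Mul(-1, 0)) = Add(-21, 0) = -21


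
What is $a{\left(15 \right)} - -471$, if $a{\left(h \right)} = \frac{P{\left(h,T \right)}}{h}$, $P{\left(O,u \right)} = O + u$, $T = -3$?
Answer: $\frac{2359}{5} \approx 471.8$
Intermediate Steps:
$a{\left(h \right)} = \frac{-3 + h}{h}$ ($a{\left(h \right)} = \frac{h - 3}{h} = \frac{-3 + h}{h}$)
$a{\left(15 \right)} - -471 = \frac{-3 + 15}{15} - -471 = \frac{1}{15} \cdot 12 + 471 = \frac{4}{5} + 471 = \frac{2359}{5}$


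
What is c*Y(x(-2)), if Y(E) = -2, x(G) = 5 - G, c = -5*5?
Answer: 50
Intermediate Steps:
c = -25
c*Y(x(-2)) = -25*(-2) = 50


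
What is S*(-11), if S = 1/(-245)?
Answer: 11/245 ≈ 0.044898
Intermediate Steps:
S = -1/245 ≈ -0.0040816
S*(-11) = -1/245*(-11) = 11/245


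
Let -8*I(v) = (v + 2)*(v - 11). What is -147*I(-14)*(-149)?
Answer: -1642725/2 ≈ -8.2136e+5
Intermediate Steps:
I(v) = -(-11 + v)*(2 + v)/8 (I(v) = -(v + 2)*(v - 11)/8 = -(2 + v)*(-11 + v)/8 = -(-11 + v)*(2 + v)/8)
-147*I(-14)*(-149) = -147*(11/4 - ⅛*(-14)² + (9/8)*(-14))*(-149) = -147*(11/4 - ⅛*196 - 63/4)*(-149) = -147*(11/4 - 49/2 - 63/4)*(-149) = -147*(-75/2)*(-149) = (11025/2)*(-149) = -1642725/2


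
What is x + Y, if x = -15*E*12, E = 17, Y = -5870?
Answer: -8930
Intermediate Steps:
x = -3060 (x = -15*17*12 = -255*12 = -3060)
x + Y = -3060 - 5870 = -8930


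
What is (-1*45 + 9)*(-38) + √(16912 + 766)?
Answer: 1368 + √17678 ≈ 1501.0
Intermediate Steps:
(-1*45 + 9)*(-38) + √(16912 + 766) = (-45 + 9)*(-38) + √17678 = -36*(-38) + √17678 = 1368 + √17678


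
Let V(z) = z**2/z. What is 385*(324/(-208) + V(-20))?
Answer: -431585/52 ≈ -8299.7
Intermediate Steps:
V(z) = z
385*(324/(-208) + V(-20)) = 385*(324/(-208) - 20) = 385*(324*(-1/208) - 20) = 385*(-81/52 - 20) = 385*(-1121/52) = -431585/52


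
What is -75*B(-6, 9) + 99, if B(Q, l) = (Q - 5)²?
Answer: -8976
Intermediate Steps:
B(Q, l) = (-5 + Q)²
-75*B(-6, 9) + 99 = -75*(-5 - 6)² + 99 = -75*(-11)² + 99 = -75*121 + 99 = -9075 + 99 = -8976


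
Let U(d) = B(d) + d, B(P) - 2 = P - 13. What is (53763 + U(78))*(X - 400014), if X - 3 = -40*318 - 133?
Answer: -22256672512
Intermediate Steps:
B(P) = -11 + P (B(P) = 2 + (P - 13) = 2 + (-13 + P) = -11 + P)
U(d) = -11 + 2*d (U(d) = (-11 + d) + d = -11 + 2*d)
X = -12850 (X = 3 + (-40*318 - 133) = 3 + (-12720 - 133) = 3 - 12853 = -12850)
(53763 + U(78))*(X - 400014) = (53763 + (-11 + 2*78))*(-12850 - 400014) = (53763 + (-11 + 156))*(-412864) = (53763 + 145)*(-412864) = 53908*(-412864) = -22256672512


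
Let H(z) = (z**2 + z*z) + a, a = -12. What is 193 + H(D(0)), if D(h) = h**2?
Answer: 181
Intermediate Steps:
H(z) = -12 + 2*z**2 (H(z) = (z**2 + z*z) - 12 = (z**2 + z**2) - 12 = 2*z**2 - 12 = -12 + 2*z**2)
193 + H(D(0)) = 193 + (-12 + 2*(0**2)**2) = 193 + (-12 + 2*0**2) = 193 + (-12 + 2*0) = 193 + (-12 + 0) = 193 - 12 = 181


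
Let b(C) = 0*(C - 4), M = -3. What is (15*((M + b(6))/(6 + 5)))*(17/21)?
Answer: -255/77 ≈ -3.3117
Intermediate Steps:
b(C) = 0 (b(C) = 0*(-4 + C) = 0)
(15*((M + b(6))/(6 + 5)))*(17/21) = (15*((-3 + 0)/(6 + 5)))*(17/21) = (15*(-3/11))*(17*(1/21)) = (15*(-3*1/11))*(17/21) = (15*(-3/11))*(17/21) = -45/11*17/21 = -255/77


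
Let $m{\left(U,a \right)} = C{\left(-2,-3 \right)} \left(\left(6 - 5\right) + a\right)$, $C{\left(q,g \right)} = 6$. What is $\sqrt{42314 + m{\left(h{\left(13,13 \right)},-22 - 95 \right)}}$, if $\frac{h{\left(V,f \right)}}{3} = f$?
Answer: $\sqrt{41618} \approx 204.0$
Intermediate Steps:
$h{\left(V,f \right)} = 3 f$
$m{\left(U,a \right)} = 6 + 6 a$ ($m{\left(U,a \right)} = 6 \left(\left(6 - 5\right) + a\right) = 6 \left(1 + a\right) = 6 + 6 a$)
$\sqrt{42314 + m{\left(h{\left(13,13 \right)},-22 - 95 \right)}} = \sqrt{42314 + \left(6 + 6 \left(-22 - 95\right)\right)} = \sqrt{42314 + \left(6 + 6 \left(-117\right)\right)} = \sqrt{42314 + \left(6 - 702\right)} = \sqrt{42314 - 696} = \sqrt{41618}$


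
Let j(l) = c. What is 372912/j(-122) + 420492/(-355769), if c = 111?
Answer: 44207951572/13163453 ≈ 3358.4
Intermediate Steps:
j(l) = 111
372912/j(-122) + 420492/(-355769) = 372912/111 + 420492/(-355769) = 372912*(1/111) + 420492*(-1/355769) = 124304/37 - 420492/355769 = 44207951572/13163453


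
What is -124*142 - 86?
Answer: -17694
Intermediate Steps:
-124*142 - 86 = -17608 - 86 = -17694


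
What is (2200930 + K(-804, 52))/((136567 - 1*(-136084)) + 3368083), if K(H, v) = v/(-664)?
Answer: 121784789/201453948 ≈ 0.60453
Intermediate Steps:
K(H, v) = -v/664 (K(H, v) = v*(-1/664) = -v/664)
(2200930 + K(-804, 52))/((136567 - 1*(-136084)) + 3368083) = (2200930 - 1/664*52)/((136567 - 1*(-136084)) + 3368083) = (2200930 - 13/166)/((136567 + 136084) + 3368083) = 365354367/(166*(272651 + 3368083)) = (365354367/166)/3640734 = (365354367/166)*(1/3640734) = 121784789/201453948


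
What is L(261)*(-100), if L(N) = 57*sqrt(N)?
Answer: -17100*sqrt(29) ≈ -92086.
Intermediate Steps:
L(261)*(-100) = (57*sqrt(261))*(-100) = (57*(3*sqrt(29)))*(-100) = (171*sqrt(29))*(-100) = -17100*sqrt(29)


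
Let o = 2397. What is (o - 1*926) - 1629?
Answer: -158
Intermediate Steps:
(o - 1*926) - 1629 = (2397 - 1*926) - 1629 = (2397 - 926) - 1629 = 1471 - 1629 = -158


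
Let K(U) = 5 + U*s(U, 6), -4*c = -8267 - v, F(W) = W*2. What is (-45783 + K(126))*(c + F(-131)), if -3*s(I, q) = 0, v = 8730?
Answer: -365056661/2 ≈ -1.8253e+8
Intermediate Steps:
s(I, q) = 0 (s(I, q) = -1/3*0 = 0)
F(W) = 2*W
c = 16997/4 (c = -(-8267 - 1*8730)/4 = -(-8267 - 8730)/4 = -1/4*(-16997) = 16997/4 ≈ 4249.3)
K(U) = 5 (K(U) = 5 + U*0 = 5 + 0 = 5)
(-45783 + K(126))*(c + F(-131)) = (-45783 + 5)*(16997/4 + 2*(-131)) = -45778*(16997/4 - 262) = -45778*15949/4 = -365056661/2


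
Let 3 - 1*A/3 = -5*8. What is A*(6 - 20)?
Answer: -1806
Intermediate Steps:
A = 129 (A = 9 - (-15)*8 = 9 - 3*(-40) = 9 + 120 = 129)
A*(6 - 20) = 129*(6 - 20) = 129*(-14) = -1806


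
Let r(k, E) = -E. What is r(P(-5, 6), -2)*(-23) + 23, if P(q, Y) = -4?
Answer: -23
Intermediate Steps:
r(P(-5, 6), -2)*(-23) + 23 = -1*(-2)*(-23) + 23 = 2*(-23) + 23 = -46 + 23 = -23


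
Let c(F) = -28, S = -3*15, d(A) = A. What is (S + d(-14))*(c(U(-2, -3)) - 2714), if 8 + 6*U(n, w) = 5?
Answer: 161778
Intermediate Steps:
S = -45
U(n, w) = -½ (U(n, w) = -4/3 + (⅙)*5 = -4/3 + ⅚ = -½)
(S + d(-14))*(c(U(-2, -3)) - 2714) = (-45 - 14)*(-28 - 2714) = -59*(-2742) = 161778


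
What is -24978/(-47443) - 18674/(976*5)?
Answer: -382028971/115760920 ≈ -3.3002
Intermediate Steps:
-24978/(-47443) - 18674/(976*5) = -24978*(-1/47443) - 18674/4880 = 24978/47443 - 18674*1/4880 = 24978/47443 - 9337/2440 = -382028971/115760920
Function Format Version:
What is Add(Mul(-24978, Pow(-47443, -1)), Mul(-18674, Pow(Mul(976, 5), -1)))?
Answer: Rational(-382028971, 115760920) ≈ -3.3002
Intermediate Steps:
Add(Mul(-24978, Pow(-47443, -1)), Mul(-18674, Pow(Mul(976, 5), -1))) = Add(Mul(-24978, Rational(-1, 47443)), Mul(-18674, Pow(4880, -1))) = Add(Rational(24978, 47443), Mul(-18674, Rational(1, 4880))) = Add(Rational(24978, 47443), Rational(-9337, 2440)) = Rational(-382028971, 115760920)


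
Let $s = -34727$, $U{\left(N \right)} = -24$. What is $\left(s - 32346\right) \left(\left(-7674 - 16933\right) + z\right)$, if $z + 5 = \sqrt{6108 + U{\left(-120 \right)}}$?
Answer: $1645568982$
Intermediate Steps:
$z = 73$ ($z = -5 + \sqrt{6108 - 24} = -5 + \sqrt{6084} = -5 + 78 = 73$)
$\left(s - 32346\right) \left(\left(-7674 - 16933\right) + z\right) = \left(-34727 - 32346\right) \left(\left(-7674 - 16933\right) + 73\right) = - 67073 \left(-24607 + 73\right) = \left(-67073\right) \left(-24534\right) = 1645568982$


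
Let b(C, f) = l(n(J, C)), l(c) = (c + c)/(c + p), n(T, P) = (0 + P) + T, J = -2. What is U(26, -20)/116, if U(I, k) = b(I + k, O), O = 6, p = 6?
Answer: 1/145 ≈ 0.0068966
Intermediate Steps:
n(T, P) = P + T
l(c) = 2*c/(6 + c) (l(c) = (c + c)/(c + 6) = (2*c)/(6 + c) = 2*c/(6 + c))
b(C, f) = 2*(-2 + C)/(4 + C) (b(C, f) = 2*(C - 2)/(6 + (C - 2)) = 2*(-2 + C)/(6 + (-2 + C)) = 2*(-2 + C)/(4 + C))
U(I, k) = 2*(-2 + I + k)/(4 + I + k) (U(I, k) = 2*(-2 + (I + k))/(4 + (I + k)) = 2*(-2 + I + k)/(4 + I + k))
U(26, -20)/116 = (2*(-2 + 26 - 20)/(4 + 26 - 20))/116 = (2*4/10)*(1/116) = (2*(⅒)*4)*(1/116) = (⅘)*(1/116) = 1/145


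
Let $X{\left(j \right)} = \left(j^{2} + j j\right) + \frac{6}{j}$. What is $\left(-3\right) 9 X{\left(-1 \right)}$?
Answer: $108$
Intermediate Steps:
$X{\left(j \right)} = 2 j^{2} + \frac{6}{j}$ ($X{\left(j \right)} = \left(j^{2} + j^{2}\right) + \frac{6}{j} = 2 j^{2} + \frac{6}{j}$)
$\left(-3\right) 9 X{\left(-1 \right)} = \left(-3\right) 9 \frac{2 \left(3 + \left(-1\right)^{3}\right)}{-1} = - 27 \cdot 2 \left(-1\right) \left(3 - 1\right) = - 27 \cdot 2 \left(-1\right) 2 = \left(-27\right) \left(-4\right) = 108$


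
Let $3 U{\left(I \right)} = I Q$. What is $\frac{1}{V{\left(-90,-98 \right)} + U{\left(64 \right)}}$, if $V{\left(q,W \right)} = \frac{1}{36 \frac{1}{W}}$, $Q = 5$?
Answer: $\frac{18}{1871} \approx 0.0096205$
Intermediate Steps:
$V{\left(q,W \right)} = \frac{W}{36}$
$U{\left(I \right)} = \frac{5 I}{3}$ ($U{\left(I \right)} = \frac{I 5}{3} = \frac{5 I}{3}$)
$\frac{1}{V{\left(-90,-98 \right)} + U{\left(64 \right)}} = \frac{1}{\frac{1}{36} \left(-98\right) + \frac{5}{3} \cdot 64} = \frac{1}{- \frac{49}{18} + \frac{320}{3}} = \frac{1}{\frac{1871}{18}} = \frac{18}{1871}$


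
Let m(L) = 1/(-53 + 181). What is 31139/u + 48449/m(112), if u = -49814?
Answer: 308920095069/49814 ≈ 6.2015e+6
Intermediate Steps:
m(L) = 1/128
31139/u + 48449/m(112) = 31139/(-49814) + 48449/(1/128) = 31139*(-1/49814) + 48449*128 = -31139/49814 + 6201472 = 308920095069/49814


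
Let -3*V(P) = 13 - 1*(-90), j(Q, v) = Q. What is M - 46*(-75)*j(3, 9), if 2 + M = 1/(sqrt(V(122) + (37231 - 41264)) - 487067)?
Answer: 7364700569513611/711702799669 - I*sqrt(36606)/711702799669 ≈ 10348.0 - 2.6883e-10*I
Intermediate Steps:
V(P) = -103/3 (V(P) = -(13 - 1*(-90))/3 = -(13 + 90)/3 = -1/3*103 = -103/3)
M = -2 + 1/(-487067 + I*sqrt(36606)/3) (M = -2 + 1/(sqrt(-103/3 + (37231 - 41264)) - 487067) = -2 + 1/(sqrt(-103/3 - 4033) - 487067) = -2 + 1/(sqrt(-12202/3) - 487067) = -2 + 1/(I*sqrt(36606)/3 - 487067) = -2 + 1/(-487067 + I*sqrt(36606)/3) ≈ -2.0 - 2.6883e-10*I)
M - 46*(-75)*j(3, 9) = (-1423407060539/711702799669 - I*sqrt(36606)/711702799669) - 46*(-75)*3 = (-1423407060539/711702799669 - I*sqrt(36606)/711702799669) - (-3450)*3 = (-1423407060539/711702799669 - I*sqrt(36606)/711702799669) - 1*(-10350) = (-1423407060539/711702799669 - I*sqrt(36606)/711702799669) + 10350 = 7364700569513611/711702799669 - I*sqrt(36606)/711702799669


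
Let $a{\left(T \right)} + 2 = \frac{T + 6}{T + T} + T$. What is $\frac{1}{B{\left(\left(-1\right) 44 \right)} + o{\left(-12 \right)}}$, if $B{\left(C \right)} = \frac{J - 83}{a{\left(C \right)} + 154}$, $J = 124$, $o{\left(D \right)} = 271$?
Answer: $\frac{4771}{1294745} \approx 0.0036849$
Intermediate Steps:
$a{\left(T \right)} = -2 + T + \frac{6 + T}{2 T}$ ($a{\left(T \right)} = -2 + \left(\frac{T + 6}{T + T} + T\right) = -2 + \left(\frac{6 + T}{2 T} + T\right) = -2 + \left(T + \frac{6 + T}{2 T}\right) = -2 + T + \frac{6 + T}{2 T}$)
$B{\left(C \right)} = \frac{41}{\frac{305}{2} + C + \frac{3}{C}}$ ($B{\left(C \right)} = \frac{124 - 83}{\left(- \frac{3}{2} + C + \frac{3}{C}\right) + 154} = \frac{41}{\frac{305}{2} + C + \frac{3}{C}}$)
$\frac{1}{B{\left(\left(-1\right) 44 \right)} + o{\left(-12 \right)}} = \frac{1}{\frac{82 \left(\left(-1\right) 44\right)}{6 + 2 \left(\left(-1\right) 44\right)^{2} + 305 \left(\left(-1\right) 44\right)} + 271} = \frac{1}{82 \left(-44\right) \frac{1}{6 + 2 \left(-44\right)^{2} + 305 \left(-44\right)} + 271} = \frac{1}{82 \left(-44\right) \frac{1}{6 + 2 \cdot 1936 - 13420} + 271} = \frac{1}{82 \left(-44\right) \frac{1}{6 + 3872 - 13420} + 271} = \frac{1}{82 \left(-44\right) \frac{1}{-9542} + 271} = \frac{1}{82 \left(-44\right) \left(- \frac{1}{9542}\right) + 271} = \frac{1}{\frac{1804}{4771} + 271} = \frac{1}{\frac{1294745}{4771}} = \frac{4771}{1294745}$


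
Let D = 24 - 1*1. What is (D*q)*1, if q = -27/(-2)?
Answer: 621/2 ≈ 310.50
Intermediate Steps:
D = 23 (D = 24 - 1 = 23)
q = 27/2 (q = -27*(-½) = 27/2 ≈ 13.500)
(D*q)*1 = (23*(27/2))*1 = (621/2)*1 = 621/2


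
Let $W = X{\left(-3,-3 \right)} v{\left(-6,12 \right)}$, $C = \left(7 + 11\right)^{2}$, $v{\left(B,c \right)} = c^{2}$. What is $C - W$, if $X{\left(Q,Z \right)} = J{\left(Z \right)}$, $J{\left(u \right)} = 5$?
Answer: $-396$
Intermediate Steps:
$C = 324$ ($C = 18^{2} = 324$)
$X{\left(Q,Z \right)} = 5$
$W = 720$ ($W = 5 \cdot 12^{2} = 5 \cdot 144 = 720$)
$C - W = 324 - 720 = -396$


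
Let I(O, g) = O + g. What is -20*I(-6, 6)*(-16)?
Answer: 0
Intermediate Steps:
-20*I(-6, 6)*(-16) = -20*(-6 + 6)*(-16) = -20*0*(-16) = 0*(-16) = 0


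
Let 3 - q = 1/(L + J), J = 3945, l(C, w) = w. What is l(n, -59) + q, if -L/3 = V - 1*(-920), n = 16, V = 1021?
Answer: -105167/1878 ≈ -55.999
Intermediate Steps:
L = -5823 (L = -3*(1021 - 1*(-920)) = -3*(1021 + 920) = -3*1941 = -5823)
q = 5635/1878 (q = 3 - 1/(-5823 + 3945) = 3 - 1/(-1878) = 3 - 1*(-1/1878) = 3 + 1/1878 = 5635/1878 ≈ 3.0005)
l(n, -59) + q = -59 + 5635/1878 = -105167/1878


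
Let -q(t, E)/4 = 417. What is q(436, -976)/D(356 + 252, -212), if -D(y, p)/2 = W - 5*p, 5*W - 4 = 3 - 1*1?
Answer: 2085/2653 ≈ 0.78590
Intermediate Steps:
W = 6/5 (W = ⅘ + (3 - 1*1)/5 = ⅘ + (3 - 1)/5 = ⅘ + (⅕)*2 = ⅘ + ⅖ = 6/5 ≈ 1.2000)
q(t, E) = -1668 (q(t, E) = -4*417 = -1668)
D(y, p) = -12/5 + 10*p (D(y, p) = -2*(6/5 - 5*p) = -12/5 + 10*p)
q(436, -976)/D(356 + 252, -212) = -1668/(-12/5 + 10*(-212)) = -1668/(-12/5 - 2120) = -1668/(-10612/5) = -1668*(-5/10612) = 2085/2653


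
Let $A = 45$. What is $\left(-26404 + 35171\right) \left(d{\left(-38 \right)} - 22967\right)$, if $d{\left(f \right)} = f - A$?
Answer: $-202079350$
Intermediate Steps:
$d{\left(f \right)} = -45 + f$ ($d{\left(f \right)} = f - 45 = -45 + f$)
$\left(-26404 + 35171\right) \left(d{\left(-38 \right)} - 22967\right) = \left(-26404 + 35171\right) \left(\left(-45 - 38\right) - 22967\right) = 8767 \left(-83 - 22967\right) = 8767 \left(-23050\right) = -202079350$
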